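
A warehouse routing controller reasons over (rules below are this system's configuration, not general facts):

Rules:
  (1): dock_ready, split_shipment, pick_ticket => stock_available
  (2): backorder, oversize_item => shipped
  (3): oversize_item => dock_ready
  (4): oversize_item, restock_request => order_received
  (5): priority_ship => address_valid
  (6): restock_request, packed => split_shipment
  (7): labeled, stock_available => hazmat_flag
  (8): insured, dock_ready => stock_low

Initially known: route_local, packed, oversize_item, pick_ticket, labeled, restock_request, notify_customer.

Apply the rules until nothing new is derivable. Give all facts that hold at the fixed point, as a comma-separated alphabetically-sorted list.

dock_ready, hazmat_flag, labeled, notify_customer, order_received, oversize_item, packed, pick_ticket, restock_request, route_local, split_shipment, stock_available

Round 1 — (3), (4), (6), derive dock_ready, order_received, split_shipment.
Round 2 — (1), derive stock_available.
Round 3 — (7), derive hazmat_flag.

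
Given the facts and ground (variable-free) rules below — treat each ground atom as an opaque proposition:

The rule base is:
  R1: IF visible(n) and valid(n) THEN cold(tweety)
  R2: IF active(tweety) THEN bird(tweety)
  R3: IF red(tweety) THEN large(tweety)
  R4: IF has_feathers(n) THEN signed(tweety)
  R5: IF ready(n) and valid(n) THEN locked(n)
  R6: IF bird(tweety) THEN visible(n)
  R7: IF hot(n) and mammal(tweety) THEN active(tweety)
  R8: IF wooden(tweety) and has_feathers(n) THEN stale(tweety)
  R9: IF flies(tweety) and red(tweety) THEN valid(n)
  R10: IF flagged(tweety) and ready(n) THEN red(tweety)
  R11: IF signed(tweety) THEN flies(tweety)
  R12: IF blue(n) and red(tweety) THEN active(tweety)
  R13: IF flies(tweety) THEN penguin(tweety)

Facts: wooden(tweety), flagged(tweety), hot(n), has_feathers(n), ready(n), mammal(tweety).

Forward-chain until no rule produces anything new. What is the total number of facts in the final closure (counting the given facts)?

18

Round 1 — R4, R7, R8, R10, derive signed(tweety), active(tweety), stale(tweety), red(tweety).
Round 2 — R2, R3, R11, derive bird(tweety), large(tweety), flies(tweety).
Round 3 — R6, R9, R13, derive visible(n), valid(n), penguin(tweety).
Round 4 — R1, R5, derive cold(tweety), locked(n).
Closure: {active(tweety), bird(tweety), cold(tweety), flagged(tweety), flies(tweety), has_feathers(n), hot(n), large(tweety), locked(n), mammal(tweety), penguin(tweety), ready(n), red(tweety), signed(tweety), stale(tweety), valid(n), visible(n), wooden(tweety)} — 18 facts.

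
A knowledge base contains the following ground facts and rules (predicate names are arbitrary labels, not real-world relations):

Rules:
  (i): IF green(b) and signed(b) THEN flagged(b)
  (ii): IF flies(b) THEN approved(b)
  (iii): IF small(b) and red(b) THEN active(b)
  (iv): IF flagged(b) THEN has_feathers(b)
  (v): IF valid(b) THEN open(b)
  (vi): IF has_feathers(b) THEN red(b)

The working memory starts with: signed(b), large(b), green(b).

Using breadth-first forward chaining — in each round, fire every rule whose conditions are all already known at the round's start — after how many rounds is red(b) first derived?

3

[1] (i) [IF green(b) and signed(b) THEN flagged(b)]. ⇒ new: flagged(b).
[2] (iv) [IF flagged(b) THEN has_feathers(b)]. ⇒ new: has_feathers(b).
[3] (vi) [IF has_feathers(b) THEN red(b)]. ⇒ new: red(b).
red(b) first appears in round 3.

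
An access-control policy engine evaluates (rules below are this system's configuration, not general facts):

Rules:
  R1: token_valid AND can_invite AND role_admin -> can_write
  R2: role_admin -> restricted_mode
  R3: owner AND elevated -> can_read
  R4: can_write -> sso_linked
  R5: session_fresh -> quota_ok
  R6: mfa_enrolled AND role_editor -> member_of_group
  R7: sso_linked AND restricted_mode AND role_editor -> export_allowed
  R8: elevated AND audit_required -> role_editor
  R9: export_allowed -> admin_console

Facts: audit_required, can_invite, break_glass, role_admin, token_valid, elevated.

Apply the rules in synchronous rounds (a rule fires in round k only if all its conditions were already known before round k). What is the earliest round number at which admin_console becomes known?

[1] R1 [token_valid AND can_invite AND role_admin -> can_write]; R2 [role_admin -> restricted_mode]; R8 [elevated AND audit_required -> role_editor]. ⇒ new: can_write, restricted_mode, role_editor.
[2] R4 [can_write -> sso_linked]. ⇒ new: sso_linked.
[3] R7 [sso_linked AND restricted_mode AND role_editor -> export_allowed]. ⇒ new: export_allowed.
[4] R9 [export_allowed -> admin_console]. ⇒ new: admin_console.
admin_console first appears in round 4.

4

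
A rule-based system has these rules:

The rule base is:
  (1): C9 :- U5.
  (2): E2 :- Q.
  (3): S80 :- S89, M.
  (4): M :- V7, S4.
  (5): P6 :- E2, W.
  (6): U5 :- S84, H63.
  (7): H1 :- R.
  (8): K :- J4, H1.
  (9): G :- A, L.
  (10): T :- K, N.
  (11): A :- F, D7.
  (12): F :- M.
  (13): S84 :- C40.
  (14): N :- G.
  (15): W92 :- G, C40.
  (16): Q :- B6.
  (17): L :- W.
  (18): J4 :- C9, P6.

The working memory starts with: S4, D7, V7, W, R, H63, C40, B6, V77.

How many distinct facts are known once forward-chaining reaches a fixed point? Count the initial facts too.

26

[1] (4) [M :- V7, S4.]; (7) [H1 :- R.]; (13) [S84 :- C40.]; (16) [Q :- B6.]; (17) [L :- W.]. ⇒ new: M, H1, S84, Q, L.
[2] (2) [E2 :- Q.]; (6) [U5 :- S84, H63.]; (12) [F :- M.]. ⇒ new: E2, U5, F.
[3] (1) [C9 :- U5.]; (5) [P6 :- E2, W.]; (11) [A :- F, D7.]. ⇒ new: C9, P6, A.
[4] (9) [G :- A, L.]; (18) [J4 :- C9, P6.]. ⇒ new: G, J4.
[5] (8) [K :- J4, H1.]; (14) [N :- G.]; (15) [W92 :- G, C40.]. ⇒ new: K, N, W92.
[6] (10) [T :- K, N.]. ⇒ new: T.
Closure: {A, B6, C40, C9, D7, E2, F, G, H1, H63, J4, K, L, M, N, P6, Q, R, S4, S84, T, U5, V7, V77, W, W92} — 26 facts.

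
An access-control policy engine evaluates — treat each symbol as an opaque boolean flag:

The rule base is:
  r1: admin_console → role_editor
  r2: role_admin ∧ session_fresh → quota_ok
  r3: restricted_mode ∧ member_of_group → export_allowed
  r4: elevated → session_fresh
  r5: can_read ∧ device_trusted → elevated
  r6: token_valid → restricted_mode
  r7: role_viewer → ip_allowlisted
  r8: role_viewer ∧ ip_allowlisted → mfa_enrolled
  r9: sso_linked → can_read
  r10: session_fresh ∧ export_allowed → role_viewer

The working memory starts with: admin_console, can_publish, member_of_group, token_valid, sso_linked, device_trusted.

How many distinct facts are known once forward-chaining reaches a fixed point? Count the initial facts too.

Round 1: r1 [admin_console → role_editor]; r6 [token_valid → restricted_mode]; r9 [sso_linked → can_read]. New: role_editor, restricted_mode, can_read.
Round 2: r3 [restricted_mode ∧ member_of_group → export_allowed]; r5 [can_read ∧ device_trusted → elevated]. New: export_allowed, elevated.
Round 3: r4 [elevated → session_fresh]. New: session_fresh.
Round 4: r10 [session_fresh ∧ export_allowed → role_viewer]. New: role_viewer.
Round 5: r7 [role_viewer → ip_allowlisted]. New: ip_allowlisted.
Round 6: r8 [role_viewer ∧ ip_allowlisted → mfa_enrolled]. New: mfa_enrolled.
Closure: {admin_console, can_publish, can_read, device_trusted, elevated, export_allowed, ip_allowlisted, member_of_group, mfa_enrolled, restricted_mode, role_editor, role_viewer, session_fresh, sso_linked, token_valid} — 15 facts.

15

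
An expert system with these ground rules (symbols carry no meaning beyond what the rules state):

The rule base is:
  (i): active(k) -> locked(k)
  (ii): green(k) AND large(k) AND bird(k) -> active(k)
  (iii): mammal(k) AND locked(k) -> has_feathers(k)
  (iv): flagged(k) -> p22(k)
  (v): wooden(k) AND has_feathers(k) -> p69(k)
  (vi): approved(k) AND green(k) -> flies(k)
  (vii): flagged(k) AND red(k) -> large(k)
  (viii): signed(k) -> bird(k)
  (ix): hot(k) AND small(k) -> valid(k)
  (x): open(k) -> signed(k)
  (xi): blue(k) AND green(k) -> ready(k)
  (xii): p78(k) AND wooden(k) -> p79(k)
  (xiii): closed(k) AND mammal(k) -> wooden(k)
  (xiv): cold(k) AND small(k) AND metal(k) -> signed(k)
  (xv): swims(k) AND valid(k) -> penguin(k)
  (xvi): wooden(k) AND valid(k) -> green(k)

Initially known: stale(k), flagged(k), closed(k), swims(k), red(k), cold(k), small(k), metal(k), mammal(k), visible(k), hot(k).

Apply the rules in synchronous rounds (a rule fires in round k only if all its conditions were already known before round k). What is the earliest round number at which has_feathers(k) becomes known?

Round 1 fires (iv), (vii), (ix), (xiii), (xiv), giving p22(k), large(k), valid(k), wooden(k), signed(k).
Round 2 fires (viii), (xv), (xvi), giving bird(k), penguin(k), green(k).
Round 3 fires (ii), giving active(k).
Round 4 fires (i), giving locked(k).
Round 5 fires (iii), giving has_feathers(k).
has_feathers(k) first appears in round 5.

5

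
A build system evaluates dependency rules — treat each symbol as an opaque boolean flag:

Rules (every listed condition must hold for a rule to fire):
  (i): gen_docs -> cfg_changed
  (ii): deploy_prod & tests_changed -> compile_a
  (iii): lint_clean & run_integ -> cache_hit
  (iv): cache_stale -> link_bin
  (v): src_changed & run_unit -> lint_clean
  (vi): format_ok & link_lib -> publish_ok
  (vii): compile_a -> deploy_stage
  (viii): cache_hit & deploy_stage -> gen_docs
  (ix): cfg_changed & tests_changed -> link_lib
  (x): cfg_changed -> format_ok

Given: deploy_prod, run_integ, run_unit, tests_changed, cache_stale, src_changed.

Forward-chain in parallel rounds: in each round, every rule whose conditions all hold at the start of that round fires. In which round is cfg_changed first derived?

4

Round 1 fires (ii), (iv), (v), giving compile_a, link_bin, lint_clean.
Round 2 fires (iii), (vii), giving cache_hit, deploy_stage.
Round 3 fires (viii), giving gen_docs.
Round 4 fires (i), giving cfg_changed.
cfg_changed first appears in round 4.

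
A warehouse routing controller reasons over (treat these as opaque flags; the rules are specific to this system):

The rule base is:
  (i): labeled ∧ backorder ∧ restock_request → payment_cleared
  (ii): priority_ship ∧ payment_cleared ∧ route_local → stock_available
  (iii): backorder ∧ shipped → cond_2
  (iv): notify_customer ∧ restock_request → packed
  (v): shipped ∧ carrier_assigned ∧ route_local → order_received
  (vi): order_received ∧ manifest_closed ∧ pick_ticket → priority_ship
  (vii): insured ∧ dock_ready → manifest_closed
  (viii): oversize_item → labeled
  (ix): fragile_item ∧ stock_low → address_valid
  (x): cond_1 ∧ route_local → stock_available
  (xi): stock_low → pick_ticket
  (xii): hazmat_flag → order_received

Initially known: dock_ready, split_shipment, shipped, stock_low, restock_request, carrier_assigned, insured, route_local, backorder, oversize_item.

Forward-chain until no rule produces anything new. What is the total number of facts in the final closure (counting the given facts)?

Round 1 fires (iii), (v), (vii), (viii), (xi), giving cond_2, order_received, manifest_closed, labeled, pick_ticket.
Round 2 fires (i), (vi), giving payment_cleared, priority_ship.
Round 3 fires (ii), giving stock_available.
Closure: {backorder, carrier_assigned, cond_2, dock_ready, insured, labeled, manifest_closed, order_received, oversize_item, payment_cleared, pick_ticket, priority_ship, restock_request, route_local, shipped, split_shipment, stock_available, stock_low} — 18 facts.

18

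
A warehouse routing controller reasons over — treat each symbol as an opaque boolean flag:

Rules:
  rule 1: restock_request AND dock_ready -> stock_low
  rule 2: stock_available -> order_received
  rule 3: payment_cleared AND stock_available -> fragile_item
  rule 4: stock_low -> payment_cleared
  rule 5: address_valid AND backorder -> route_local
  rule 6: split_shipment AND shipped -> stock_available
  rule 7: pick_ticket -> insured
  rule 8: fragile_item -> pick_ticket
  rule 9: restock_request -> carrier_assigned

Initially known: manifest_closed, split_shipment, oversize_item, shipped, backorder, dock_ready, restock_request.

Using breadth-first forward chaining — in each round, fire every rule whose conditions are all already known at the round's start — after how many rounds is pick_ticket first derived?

4

Round 1: rule 1 [restock_request AND dock_ready -> stock_low]; rule 6 [split_shipment AND shipped -> stock_available]; rule 9 [restock_request -> carrier_assigned]. Adds stock_low, stock_available, carrier_assigned.
Round 2: rule 2 [stock_available -> order_received]; rule 4 [stock_low -> payment_cleared]. Adds order_received, payment_cleared.
Round 3: rule 3 [payment_cleared AND stock_available -> fragile_item]. Adds fragile_item.
Round 4: rule 8 [fragile_item -> pick_ticket]. Adds pick_ticket.
pick_ticket first appears in round 4.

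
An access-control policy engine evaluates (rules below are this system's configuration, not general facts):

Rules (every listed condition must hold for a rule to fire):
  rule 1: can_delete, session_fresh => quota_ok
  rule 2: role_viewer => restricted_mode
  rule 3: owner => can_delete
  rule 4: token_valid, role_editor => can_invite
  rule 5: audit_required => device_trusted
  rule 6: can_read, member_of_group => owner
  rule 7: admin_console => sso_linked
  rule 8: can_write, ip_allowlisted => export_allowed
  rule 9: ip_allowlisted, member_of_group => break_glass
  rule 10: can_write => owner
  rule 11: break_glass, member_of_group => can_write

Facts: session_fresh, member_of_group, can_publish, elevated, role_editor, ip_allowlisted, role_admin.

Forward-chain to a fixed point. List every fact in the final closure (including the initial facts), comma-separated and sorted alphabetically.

break_glass, can_delete, can_publish, can_write, elevated, export_allowed, ip_allowlisted, member_of_group, owner, quota_ok, role_admin, role_editor, session_fresh

Round 1 — rule 9, derive break_glass.
Round 2 — rule 11, derive can_write.
Round 3 — rule 8, rule 10, derive export_allowed, owner.
Round 4 — rule 3, derive can_delete.
Round 5 — rule 1, derive quota_ok.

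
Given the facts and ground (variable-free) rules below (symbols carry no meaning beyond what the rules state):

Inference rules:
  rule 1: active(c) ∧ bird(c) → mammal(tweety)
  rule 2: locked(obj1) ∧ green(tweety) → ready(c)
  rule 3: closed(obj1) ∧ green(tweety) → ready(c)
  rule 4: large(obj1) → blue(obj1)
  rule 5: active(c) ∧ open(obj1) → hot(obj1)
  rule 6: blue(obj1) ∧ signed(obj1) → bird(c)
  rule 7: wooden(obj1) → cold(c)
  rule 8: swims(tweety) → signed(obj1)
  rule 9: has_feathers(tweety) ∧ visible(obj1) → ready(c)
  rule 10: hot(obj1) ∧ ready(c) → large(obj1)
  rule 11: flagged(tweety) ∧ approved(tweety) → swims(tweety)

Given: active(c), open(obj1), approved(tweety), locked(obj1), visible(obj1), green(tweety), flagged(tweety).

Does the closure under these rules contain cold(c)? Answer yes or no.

no

[1] rule 2 [locked(obj1) ∧ green(tweety) → ready(c)]; rule 5 [active(c) ∧ open(obj1) → hot(obj1)]; rule 11 [flagged(tweety) ∧ approved(tweety) → swims(tweety)]. ⇒ new: ready(c), hot(obj1), swims(tweety).
[2] rule 8 [swims(tweety) → signed(obj1)]; rule 10 [hot(obj1) ∧ ready(c) → large(obj1)]. ⇒ new: signed(obj1), large(obj1).
[3] rule 4 [large(obj1) → blue(obj1)]. ⇒ new: blue(obj1).
[4] rule 6 [blue(obj1) ∧ signed(obj1) → bird(c)]. ⇒ new: bird(c).
[5] rule 1 [active(c) ∧ bird(c) → mammal(tweety)]. ⇒ new: mammal(tweety).
Fixed point reached. cold(c) is concluded only by rule 7; rule 7 needs wooden(obj1) (never derived).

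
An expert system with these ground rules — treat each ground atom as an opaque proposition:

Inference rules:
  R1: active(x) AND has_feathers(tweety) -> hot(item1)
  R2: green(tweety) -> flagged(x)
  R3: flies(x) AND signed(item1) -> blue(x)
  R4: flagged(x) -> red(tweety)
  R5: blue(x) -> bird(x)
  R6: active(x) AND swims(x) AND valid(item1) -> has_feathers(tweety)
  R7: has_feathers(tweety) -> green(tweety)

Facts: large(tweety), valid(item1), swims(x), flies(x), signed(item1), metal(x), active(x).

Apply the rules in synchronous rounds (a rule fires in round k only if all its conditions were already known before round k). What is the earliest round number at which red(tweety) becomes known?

4

Round 1: R3 [flies(x) AND signed(item1) -> blue(x)]; R6 [active(x) AND swims(x) AND valid(item1) -> has_feathers(tweety)]. New: blue(x), has_feathers(tweety).
Round 2: R1 [active(x) AND has_feathers(tweety) -> hot(item1)]; R5 [blue(x) -> bird(x)]; R7 [has_feathers(tweety) -> green(tweety)]. New: hot(item1), bird(x), green(tweety).
Round 3: R2 [green(tweety) -> flagged(x)]. New: flagged(x).
Round 4: R4 [flagged(x) -> red(tweety)]. New: red(tweety).
red(tweety) first appears in round 4.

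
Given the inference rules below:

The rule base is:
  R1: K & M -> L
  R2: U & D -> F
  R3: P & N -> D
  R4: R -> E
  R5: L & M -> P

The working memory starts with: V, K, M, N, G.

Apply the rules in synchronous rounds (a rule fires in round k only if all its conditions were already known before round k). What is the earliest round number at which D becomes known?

Round 1: R1 [K & M -> L]. New: L.
Round 2: R5 [L & M -> P]. New: P.
Round 3: R3 [P & N -> D]. New: D.
D first appears in round 3.

3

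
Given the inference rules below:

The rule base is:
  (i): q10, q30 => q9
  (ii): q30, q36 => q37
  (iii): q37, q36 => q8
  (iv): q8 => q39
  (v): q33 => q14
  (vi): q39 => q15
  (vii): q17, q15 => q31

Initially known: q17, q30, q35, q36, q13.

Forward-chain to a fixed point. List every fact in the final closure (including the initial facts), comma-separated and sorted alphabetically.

q13, q15, q17, q30, q31, q35, q36, q37, q39, q8

Round 1 — (ii), derive q37.
Round 2 — (iii), derive q8.
Round 3 — (iv), derive q39.
Round 4 — (vi), derive q15.
Round 5 — (vii), derive q31.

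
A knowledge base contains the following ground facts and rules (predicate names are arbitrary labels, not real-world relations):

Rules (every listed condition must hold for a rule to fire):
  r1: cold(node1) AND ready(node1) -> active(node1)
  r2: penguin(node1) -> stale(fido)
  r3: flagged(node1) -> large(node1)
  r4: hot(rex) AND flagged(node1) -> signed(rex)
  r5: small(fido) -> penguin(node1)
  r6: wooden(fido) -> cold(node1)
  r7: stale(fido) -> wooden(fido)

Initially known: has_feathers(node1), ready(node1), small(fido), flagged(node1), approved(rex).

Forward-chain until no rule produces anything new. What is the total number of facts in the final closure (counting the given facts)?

Round 1: r3 [flagged(node1) -> large(node1)]; r5 [small(fido) -> penguin(node1)]. Adds large(node1), penguin(node1).
Round 2: r2 [penguin(node1) -> stale(fido)]. Adds stale(fido).
Round 3: r7 [stale(fido) -> wooden(fido)]. Adds wooden(fido).
Round 4: r6 [wooden(fido) -> cold(node1)]. Adds cold(node1).
Round 5: r1 [cold(node1) AND ready(node1) -> active(node1)]. Adds active(node1).
Closure: {active(node1), approved(rex), cold(node1), flagged(node1), has_feathers(node1), large(node1), penguin(node1), ready(node1), small(fido), stale(fido), wooden(fido)} — 11 facts.

11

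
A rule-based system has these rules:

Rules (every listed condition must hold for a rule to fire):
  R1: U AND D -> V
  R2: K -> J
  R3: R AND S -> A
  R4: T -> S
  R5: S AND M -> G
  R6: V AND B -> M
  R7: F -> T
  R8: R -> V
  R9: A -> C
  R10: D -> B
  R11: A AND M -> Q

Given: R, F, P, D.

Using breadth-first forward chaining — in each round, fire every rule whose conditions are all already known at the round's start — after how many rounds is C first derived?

4

Round 1 — R7, R8, R10, derive T, V, B.
Round 2 — R4, R6, derive S, M.
Round 3 — R3, R5, derive A, G.
Round 4 — R9, R11, derive C, Q.
C first appears in round 4.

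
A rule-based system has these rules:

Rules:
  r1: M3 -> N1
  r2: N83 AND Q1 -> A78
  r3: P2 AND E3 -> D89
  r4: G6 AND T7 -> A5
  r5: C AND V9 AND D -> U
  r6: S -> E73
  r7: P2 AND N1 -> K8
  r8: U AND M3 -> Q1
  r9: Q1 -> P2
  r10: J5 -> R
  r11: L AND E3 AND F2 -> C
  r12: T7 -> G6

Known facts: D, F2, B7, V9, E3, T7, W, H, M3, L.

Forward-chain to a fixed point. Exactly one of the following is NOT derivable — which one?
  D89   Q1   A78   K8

Round 1 — r1, r11, r12, derive N1, C, G6.
Round 2 — r4, r5, derive A5, U.
Round 3 — r8, derive Q1.
Round 4 — r9, derive P2.
Round 5 — r3, r7, derive D89, K8.
Derived: Q1 (round 3), K8 (round 5), D89 (round 5). A78 never appears in any round.

A78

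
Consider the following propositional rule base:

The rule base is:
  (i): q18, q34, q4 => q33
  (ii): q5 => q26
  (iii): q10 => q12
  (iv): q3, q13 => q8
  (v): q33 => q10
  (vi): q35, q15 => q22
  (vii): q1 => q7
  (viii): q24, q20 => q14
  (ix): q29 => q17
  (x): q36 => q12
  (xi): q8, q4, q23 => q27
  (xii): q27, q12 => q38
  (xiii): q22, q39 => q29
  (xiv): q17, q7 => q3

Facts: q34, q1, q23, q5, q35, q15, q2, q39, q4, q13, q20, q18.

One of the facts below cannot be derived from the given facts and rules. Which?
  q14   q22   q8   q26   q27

q14

Round 1 fires (i), (ii), (vi), (vii), giving q33, q26, q22, q7.
Round 2 fires (v), (xiii), giving q10, q29.
Round 3 fires (iii), (ix), giving q12, q17.
Round 4 fires (xiv), giving q3.
Round 5 fires (iv), giving q8.
Round 6 fires (xi), giving q27.
Round 7 fires (xii), giving q38.
Derived: q26 (round 1), q8 (round 5), q22 (round 1), q27 (round 6). q14 never appears in any round.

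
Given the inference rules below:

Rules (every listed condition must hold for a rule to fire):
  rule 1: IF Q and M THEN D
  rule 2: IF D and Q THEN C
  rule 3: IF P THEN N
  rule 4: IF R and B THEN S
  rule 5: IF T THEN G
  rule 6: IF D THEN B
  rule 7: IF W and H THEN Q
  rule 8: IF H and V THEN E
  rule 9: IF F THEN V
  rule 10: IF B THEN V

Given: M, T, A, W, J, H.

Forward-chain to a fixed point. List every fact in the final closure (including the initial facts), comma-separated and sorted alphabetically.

Round 1: rule 5 [IF T THEN G]; rule 7 [IF W and H THEN Q]. New: G, Q.
Round 2: rule 1 [IF Q and M THEN D]. New: D.
Round 3: rule 2 [IF D and Q THEN C]; rule 6 [IF D THEN B]. New: C, B.
Round 4: rule 10 [IF B THEN V]. New: V.
Round 5: rule 8 [IF H and V THEN E]. New: E.

A, B, C, D, E, G, H, J, M, Q, T, V, W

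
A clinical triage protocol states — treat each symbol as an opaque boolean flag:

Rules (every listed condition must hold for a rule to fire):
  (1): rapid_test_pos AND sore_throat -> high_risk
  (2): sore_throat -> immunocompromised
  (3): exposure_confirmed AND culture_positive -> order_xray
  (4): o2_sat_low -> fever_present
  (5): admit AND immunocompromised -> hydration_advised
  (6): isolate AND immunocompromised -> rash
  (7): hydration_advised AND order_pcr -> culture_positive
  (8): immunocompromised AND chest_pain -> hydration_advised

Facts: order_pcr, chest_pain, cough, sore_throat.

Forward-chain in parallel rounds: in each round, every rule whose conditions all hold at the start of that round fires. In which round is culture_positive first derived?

[1] (2) [sore_throat -> immunocompromised]. ⇒ new: immunocompromised.
[2] (8) [immunocompromised AND chest_pain -> hydration_advised]. ⇒ new: hydration_advised.
[3] (7) [hydration_advised AND order_pcr -> culture_positive]. ⇒ new: culture_positive.
culture_positive first appears in round 3.

3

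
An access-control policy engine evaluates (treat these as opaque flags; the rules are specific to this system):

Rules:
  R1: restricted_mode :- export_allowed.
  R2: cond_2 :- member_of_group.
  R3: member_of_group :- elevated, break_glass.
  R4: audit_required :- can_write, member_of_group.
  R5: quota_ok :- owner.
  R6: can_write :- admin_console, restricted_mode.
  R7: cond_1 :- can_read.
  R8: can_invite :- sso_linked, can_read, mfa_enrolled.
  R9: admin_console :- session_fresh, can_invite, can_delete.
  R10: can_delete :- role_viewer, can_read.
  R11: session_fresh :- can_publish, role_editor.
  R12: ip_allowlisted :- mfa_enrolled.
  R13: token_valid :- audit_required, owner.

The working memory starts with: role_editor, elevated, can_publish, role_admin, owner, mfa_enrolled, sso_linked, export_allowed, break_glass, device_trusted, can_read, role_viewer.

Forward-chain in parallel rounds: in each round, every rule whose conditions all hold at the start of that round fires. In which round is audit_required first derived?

4

Round 1: R1 [restricted_mode :- export_allowed.]; R3 [member_of_group :- elevated, break_glass.]; R5 [quota_ok :- owner.]; R7 [cond_1 :- can_read.]; R8 [can_invite :- sso_linked, can_read, mfa_enrolled.]; R10 [can_delete :- role_viewer, can_read.]; R11 [session_fresh :- can_publish, role_editor.]; R12 [ip_allowlisted :- mfa_enrolled.]. New: restricted_mode, member_of_group, quota_ok, cond_1, can_invite, can_delete, session_fresh, ip_allowlisted.
Round 2: R2 [cond_2 :- member_of_group.]; R9 [admin_console :- session_fresh, can_invite, can_delete.]. New: cond_2, admin_console.
Round 3: R6 [can_write :- admin_console, restricted_mode.]. New: can_write.
Round 4: R4 [audit_required :- can_write, member_of_group.]. New: audit_required.
audit_required first appears in round 4.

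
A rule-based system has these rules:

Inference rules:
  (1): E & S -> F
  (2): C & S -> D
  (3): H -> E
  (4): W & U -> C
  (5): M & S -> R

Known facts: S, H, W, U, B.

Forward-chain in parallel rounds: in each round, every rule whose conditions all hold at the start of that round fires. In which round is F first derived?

2

Round 1: (3) [H -> E]; (4) [W & U -> C]. New: E, C.
Round 2: (1) [E & S -> F]; (2) [C & S -> D]. New: F, D.
F first appears in round 2.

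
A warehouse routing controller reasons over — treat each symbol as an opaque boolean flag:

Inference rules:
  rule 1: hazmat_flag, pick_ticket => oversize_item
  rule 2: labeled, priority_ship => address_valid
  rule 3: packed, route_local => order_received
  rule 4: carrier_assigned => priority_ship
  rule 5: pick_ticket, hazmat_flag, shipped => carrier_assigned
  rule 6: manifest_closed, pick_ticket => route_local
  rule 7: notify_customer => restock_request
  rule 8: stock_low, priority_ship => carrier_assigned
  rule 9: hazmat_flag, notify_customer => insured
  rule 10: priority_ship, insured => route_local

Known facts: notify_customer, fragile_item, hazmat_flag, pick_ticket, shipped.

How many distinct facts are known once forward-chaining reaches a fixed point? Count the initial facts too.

11

Round 1 fires rule 1, rule 5, rule 7, rule 9, giving oversize_item, carrier_assigned, restock_request, insured.
Round 2 fires rule 4, giving priority_ship.
Round 3 fires rule 10, giving route_local.
Closure: {carrier_assigned, fragile_item, hazmat_flag, insured, notify_customer, oversize_item, pick_ticket, priority_ship, restock_request, route_local, shipped} — 11 facts.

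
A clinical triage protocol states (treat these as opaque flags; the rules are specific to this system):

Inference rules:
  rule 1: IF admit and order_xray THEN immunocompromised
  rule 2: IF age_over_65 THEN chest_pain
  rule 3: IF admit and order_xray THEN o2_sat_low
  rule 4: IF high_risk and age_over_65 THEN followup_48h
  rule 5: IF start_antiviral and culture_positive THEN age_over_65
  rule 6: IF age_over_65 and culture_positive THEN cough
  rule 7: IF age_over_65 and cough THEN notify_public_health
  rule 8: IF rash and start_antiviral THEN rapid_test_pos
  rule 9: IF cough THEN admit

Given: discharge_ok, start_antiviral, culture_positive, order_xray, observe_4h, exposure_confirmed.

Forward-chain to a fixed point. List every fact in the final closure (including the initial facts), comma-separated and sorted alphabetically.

admit, age_over_65, chest_pain, cough, culture_positive, discharge_ok, exposure_confirmed, immunocompromised, notify_public_health, o2_sat_low, observe_4h, order_xray, start_antiviral

Round 1: rule 5 [IF start_antiviral and culture_positive THEN age_over_65]. Adds age_over_65.
Round 2: rule 2 [IF age_over_65 THEN chest_pain]; rule 6 [IF age_over_65 and culture_positive THEN cough]. Adds chest_pain, cough.
Round 3: rule 7 [IF age_over_65 and cough THEN notify_public_health]; rule 9 [IF cough THEN admit]. Adds notify_public_health, admit.
Round 4: rule 1 [IF admit and order_xray THEN immunocompromised]; rule 3 [IF admit and order_xray THEN o2_sat_low]. Adds immunocompromised, o2_sat_low.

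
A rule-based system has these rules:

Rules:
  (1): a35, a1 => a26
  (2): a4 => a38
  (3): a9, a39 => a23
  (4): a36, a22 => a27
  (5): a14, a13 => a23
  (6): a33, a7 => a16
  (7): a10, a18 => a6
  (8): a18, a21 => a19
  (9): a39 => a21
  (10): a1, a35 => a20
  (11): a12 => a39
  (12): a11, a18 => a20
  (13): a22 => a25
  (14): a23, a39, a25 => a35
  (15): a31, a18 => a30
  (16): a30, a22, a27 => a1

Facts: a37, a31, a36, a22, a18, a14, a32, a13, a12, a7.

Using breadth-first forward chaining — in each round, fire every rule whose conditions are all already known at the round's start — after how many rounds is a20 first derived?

3

Round 1 — (4), (5), (11), (13), (15), derive a27, a23, a39, a25, a30.
Round 2 — (9), (14), (16), derive a21, a35, a1.
Round 3 — (1), (8), (10), derive a26, a19, a20.
a20 first appears in round 3.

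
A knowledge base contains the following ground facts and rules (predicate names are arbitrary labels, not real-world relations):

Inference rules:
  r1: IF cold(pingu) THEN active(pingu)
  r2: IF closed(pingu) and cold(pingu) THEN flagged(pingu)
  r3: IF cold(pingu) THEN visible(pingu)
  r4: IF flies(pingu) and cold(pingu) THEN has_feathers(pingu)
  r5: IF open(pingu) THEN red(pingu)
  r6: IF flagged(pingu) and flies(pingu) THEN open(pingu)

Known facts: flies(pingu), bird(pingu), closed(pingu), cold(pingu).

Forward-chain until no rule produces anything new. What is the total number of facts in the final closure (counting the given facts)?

Round 1 — r1, r2, r3, r4, derive active(pingu), flagged(pingu), visible(pingu), has_feathers(pingu).
Round 2 — r6, derive open(pingu).
Round 3 — r5, derive red(pingu).
Closure: {active(pingu), bird(pingu), closed(pingu), cold(pingu), flagged(pingu), flies(pingu), has_feathers(pingu), open(pingu), red(pingu), visible(pingu)} — 10 facts.

10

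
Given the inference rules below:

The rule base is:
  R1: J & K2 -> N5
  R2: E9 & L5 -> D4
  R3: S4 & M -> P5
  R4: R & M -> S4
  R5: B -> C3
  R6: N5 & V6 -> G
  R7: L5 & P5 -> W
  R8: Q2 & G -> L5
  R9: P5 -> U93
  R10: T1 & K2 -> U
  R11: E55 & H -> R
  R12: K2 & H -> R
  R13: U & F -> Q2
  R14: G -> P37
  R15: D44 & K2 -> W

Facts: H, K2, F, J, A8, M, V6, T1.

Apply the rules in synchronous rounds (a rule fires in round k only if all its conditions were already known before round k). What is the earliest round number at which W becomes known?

Round 1: R1 [J & K2 -> N5]; R10 [T1 & K2 -> U]; R12 [K2 & H -> R]. Adds N5, U, R.
Round 2: R4 [R & M -> S4]; R6 [N5 & V6 -> G]; R13 [U & F -> Q2]. Adds S4, G, Q2.
Round 3: R3 [S4 & M -> P5]; R8 [Q2 & G -> L5]; R14 [G -> P37]. Adds P5, L5, P37.
Round 4: R7 [L5 & P5 -> W]; R9 [P5 -> U93]. Adds W, U93.
W first appears in round 4.

4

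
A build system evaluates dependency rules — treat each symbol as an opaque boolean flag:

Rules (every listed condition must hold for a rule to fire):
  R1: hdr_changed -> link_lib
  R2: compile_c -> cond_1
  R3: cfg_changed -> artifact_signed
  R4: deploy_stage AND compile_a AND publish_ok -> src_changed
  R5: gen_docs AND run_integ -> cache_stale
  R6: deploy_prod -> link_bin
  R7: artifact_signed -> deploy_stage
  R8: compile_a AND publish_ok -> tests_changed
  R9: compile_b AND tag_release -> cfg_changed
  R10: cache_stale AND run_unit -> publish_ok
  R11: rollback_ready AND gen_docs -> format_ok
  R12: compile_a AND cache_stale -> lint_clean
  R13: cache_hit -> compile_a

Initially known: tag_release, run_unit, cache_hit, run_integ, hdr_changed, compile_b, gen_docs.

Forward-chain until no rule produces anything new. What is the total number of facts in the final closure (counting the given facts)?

17

[1] R1 [hdr_changed -> link_lib]; R5 [gen_docs AND run_integ -> cache_stale]; R9 [compile_b AND tag_release -> cfg_changed]; R13 [cache_hit -> compile_a]. ⇒ new: link_lib, cache_stale, cfg_changed, compile_a.
[2] R3 [cfg_changed -> artifact_signed]; R10 [cache_stale AND run_unit -> publish_ok]; R12 [compile_a AND cache_stale -> lint_clean]. ⇒ new: artifact_signed, publish_ok, lint_clean.
[3] R7 [artifact_signed -> deploy_stage]; R8 [compile_a AND publish_ok -> tests_changed]. ⇒ new: deploy_stage, tests_changed.
[4] R4 [deploy_stage AND compile_a AND publish_ok -> src_changed]. ⇒ new: src_changed.
Closure: {artifact_signed, cache_hit, cache_stale, cfg_changed, compile_a, compile_b, deploy_stage, gen_docs, hdr_changed, link_lib, lint_clean, publish_ok, run_integ, run_unit, src_changed, tag_release, tests_changed} — 17 facts.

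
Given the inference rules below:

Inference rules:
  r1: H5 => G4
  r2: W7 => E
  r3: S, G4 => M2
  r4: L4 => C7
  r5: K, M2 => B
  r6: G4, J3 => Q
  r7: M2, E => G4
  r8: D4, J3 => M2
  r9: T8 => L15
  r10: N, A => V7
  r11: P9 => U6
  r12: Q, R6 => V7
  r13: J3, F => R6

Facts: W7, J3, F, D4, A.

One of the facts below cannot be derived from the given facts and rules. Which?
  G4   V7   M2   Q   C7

C7

Round 1 fires r2, r8, r13, giving E, M2, R6.
Round 2 fires r7, giving G4.
Round 3 fires r6, giving Q.
Round 4 fires r12, giving V7.
Derived: V7 (round 4), M2 (round 1), G4 (round 2), Q (round 3). C7 never appears in any round.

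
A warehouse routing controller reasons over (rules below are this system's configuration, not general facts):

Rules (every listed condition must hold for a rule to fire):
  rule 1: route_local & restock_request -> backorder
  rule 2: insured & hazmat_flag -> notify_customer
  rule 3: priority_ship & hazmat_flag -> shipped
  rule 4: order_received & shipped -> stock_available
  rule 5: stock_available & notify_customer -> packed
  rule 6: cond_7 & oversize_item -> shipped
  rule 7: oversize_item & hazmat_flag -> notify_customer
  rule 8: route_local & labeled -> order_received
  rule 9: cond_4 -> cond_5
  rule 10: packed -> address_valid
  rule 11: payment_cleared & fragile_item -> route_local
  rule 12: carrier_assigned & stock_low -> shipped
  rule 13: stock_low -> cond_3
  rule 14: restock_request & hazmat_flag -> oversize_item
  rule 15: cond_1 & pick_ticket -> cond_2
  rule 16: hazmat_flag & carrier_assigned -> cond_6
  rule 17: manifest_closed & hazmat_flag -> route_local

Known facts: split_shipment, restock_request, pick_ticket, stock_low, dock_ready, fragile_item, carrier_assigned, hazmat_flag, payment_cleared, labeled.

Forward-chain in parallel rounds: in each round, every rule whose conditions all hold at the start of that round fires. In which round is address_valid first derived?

Round 1 — rule 11, rule 12, rule 13, rule 14, rule 16, derive route_local, shipped, cond_3, oversize_item, cond_6.
Round 2 — rule 1, rule 7, rule 8, derive backorder, notify_customer, order_received.
Round 3 — rule 4, derive stock_available.
Round 4 — rule 5, derive packed.
Round 5 — rule 10, derive address_valid.
address_valid first appears in round 5.

5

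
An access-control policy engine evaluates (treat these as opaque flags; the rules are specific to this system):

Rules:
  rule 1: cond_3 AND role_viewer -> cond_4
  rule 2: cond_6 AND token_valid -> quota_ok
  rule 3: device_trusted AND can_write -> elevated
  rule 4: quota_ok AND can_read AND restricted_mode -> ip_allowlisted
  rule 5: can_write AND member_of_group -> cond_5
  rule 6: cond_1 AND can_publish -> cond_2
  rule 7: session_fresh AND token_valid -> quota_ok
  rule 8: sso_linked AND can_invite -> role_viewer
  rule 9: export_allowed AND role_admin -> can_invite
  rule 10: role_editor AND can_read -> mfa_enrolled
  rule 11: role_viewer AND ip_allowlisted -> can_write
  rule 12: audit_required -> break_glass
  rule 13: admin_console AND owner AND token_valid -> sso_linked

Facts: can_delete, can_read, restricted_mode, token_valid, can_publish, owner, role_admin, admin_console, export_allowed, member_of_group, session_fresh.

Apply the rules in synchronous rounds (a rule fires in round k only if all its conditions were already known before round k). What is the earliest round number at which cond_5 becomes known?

4

Round 1: rule 7 [session_fresh AND token_valid -> quota_ok]; rule 9 [export_allowed AND role_admin -> can_invite]; rule 13 [admin_console AND owner AND token_valid -> sso_linked]. Adds quota_ok, can_invite, sso_linked.
Round 2: rule 4 [quota_ok AND can_read AND restricted_mode -> ip_allowlisted]; rule 8 [sso_linked AND can_invite -> role_viewer]. Adds ip_allowlisted, role_viewer.
Round 3: rule 11 [role_viewer AND ip_allowlisted -> can_write]. Adds can_write.
Round 4: rule 5 [can_write AND member_of_group -> cond_5]. Adds cond_5.
cond_5 first appears in round 4.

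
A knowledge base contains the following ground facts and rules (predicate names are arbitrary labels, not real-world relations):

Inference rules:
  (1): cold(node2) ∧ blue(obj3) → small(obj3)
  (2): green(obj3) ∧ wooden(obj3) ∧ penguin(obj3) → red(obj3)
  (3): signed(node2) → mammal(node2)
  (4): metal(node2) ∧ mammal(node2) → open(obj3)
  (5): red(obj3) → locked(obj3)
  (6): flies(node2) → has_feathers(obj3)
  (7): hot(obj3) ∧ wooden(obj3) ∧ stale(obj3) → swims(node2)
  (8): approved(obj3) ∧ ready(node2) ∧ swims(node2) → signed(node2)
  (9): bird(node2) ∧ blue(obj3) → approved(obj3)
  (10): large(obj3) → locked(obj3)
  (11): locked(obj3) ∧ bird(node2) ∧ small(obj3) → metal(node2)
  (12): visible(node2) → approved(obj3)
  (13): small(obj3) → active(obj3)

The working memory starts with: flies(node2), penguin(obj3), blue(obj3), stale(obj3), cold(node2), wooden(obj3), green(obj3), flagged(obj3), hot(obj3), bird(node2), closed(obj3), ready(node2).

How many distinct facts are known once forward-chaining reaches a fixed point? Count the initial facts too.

Round 1: (1) [cold(node2) ∧ blue(obj3) → small(obj3)]; (2) [green(obj3) ∧ wooden(obj3) ∧ penguin(obj3) → red(obj3)]; (6) [flies(node2) → has_feathers(obj3)]; (7) [hot(obj3) ∧ wooden(obj3) ∧ stale(obj3) → swims(node2)]; (9) [bird(node2) ∧ blue(obj3) → approved(obj3)]. Adds small(obj3), red(obj3), has_feathers(obj3), swims(node2), approved(obj3).
Round 2: (5) [red(obj3) → locked(obj3)]; (8) [approved(obj3) ∧ ready(node2) ∧ swims(node2) → signed(node2)]; (13) [small(obj3) → active(obj3)]. Adds locked(obj3), signed(node2), active(obj3).
Round 3: (3) [signed(node2) → mammal(node2)]; (11) [locked(obj3) ∧ bird(node2) ∧ small(obj3) → metal(node2)]. Adds mammal(node2), metal(node2).
Round 4: (4) [metal(node2) ∧ mammal(node2) → open(obj3)]. Adds open(obj3).
Closure: {active(obj3), approved(obj3), bird(node2), blue(obj3), closed(obj3), cold(node2), flagged(obj3), flies(node2), green(obj3), has_feathers(obj3), hot(obj3), locked(obj3), mammal(node2), metal(node2), open(obj3), penguin(obj3), ready(node2), red(obj3), signed(node2), small(obj3), stale(obj3), swims(node2), wooden(obj3)} — 23 facts.

23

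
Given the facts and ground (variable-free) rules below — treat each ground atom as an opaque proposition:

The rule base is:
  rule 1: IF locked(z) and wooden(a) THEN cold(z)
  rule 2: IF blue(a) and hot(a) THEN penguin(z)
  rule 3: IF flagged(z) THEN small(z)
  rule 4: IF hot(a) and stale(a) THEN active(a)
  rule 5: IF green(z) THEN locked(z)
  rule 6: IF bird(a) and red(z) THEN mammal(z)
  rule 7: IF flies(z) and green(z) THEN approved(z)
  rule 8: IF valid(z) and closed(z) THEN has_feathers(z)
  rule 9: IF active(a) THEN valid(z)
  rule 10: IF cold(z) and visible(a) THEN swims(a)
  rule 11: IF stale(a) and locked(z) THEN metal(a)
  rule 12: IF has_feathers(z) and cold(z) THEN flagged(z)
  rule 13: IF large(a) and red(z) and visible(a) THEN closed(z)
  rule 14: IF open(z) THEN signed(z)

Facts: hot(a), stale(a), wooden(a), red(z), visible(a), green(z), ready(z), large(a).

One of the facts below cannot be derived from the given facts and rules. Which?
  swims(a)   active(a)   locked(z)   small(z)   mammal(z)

Round 1: rule 4 [IF hot(a) and stale(a) THEN active(a)]; rule 5 [IF green(z) THEN locked(z)]; rule 13 [IF large(a) and red(z) and visible(a) THEN closed(z)]. Adds active(a), locked(z), closed(z).
Round 2: rule 1 [IF locked(z) and wooden(a) THEN cold(z)]; rule 9 [IF active(a) THEN valid(z)]; rule 11 [IF stale(a) and locked(z) THEN metal(a)]. Adds cold(z), valid(z), metal(a).
Round 3: rule 8 [IF valid(z) and closed(z) THEN has_feathers(z)]; rule 10 [IF cold(z) and visible(a) THEN swims(a)]. Adds has_feathers(z), swims(a).
Round 4: rule 12 [IF has_feathers(z) and cold(z) THEN flagged(z)]. Adds flagged(z).
Round 5: rule 3 [IF flagged(z) THEN small(z)]. Adds small(z).
Derived: swims(a) (round 3), small(z) (round 5), active(a) (round 1), locked(z) (round 1). mammal(z) never appears in any round.

mammal(z)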